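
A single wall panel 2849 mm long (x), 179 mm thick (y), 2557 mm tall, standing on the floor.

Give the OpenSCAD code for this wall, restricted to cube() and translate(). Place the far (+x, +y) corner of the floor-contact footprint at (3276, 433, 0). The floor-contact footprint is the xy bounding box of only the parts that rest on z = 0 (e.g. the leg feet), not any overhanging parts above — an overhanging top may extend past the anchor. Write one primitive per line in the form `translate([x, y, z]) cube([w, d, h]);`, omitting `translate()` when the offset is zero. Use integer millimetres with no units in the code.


translate([427, 254, 0]) cube([2849, 179, 2557]);


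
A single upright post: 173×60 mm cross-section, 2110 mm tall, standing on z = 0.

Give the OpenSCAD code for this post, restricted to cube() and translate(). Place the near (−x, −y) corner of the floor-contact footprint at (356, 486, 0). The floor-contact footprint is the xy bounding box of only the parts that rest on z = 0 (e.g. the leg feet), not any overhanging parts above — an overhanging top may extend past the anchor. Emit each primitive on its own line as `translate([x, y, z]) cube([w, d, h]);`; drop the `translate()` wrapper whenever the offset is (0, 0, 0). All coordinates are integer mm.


translate([356, 486, 0]) cube([173, 60, 2110]);


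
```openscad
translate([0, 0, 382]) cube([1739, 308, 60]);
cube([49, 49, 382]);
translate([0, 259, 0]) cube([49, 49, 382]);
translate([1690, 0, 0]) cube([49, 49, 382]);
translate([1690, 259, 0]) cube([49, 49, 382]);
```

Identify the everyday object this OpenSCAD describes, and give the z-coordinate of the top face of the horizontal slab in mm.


A bench. The seat-top height is 442 mm.

A long slab on four corner posts — a bench. The slab sits at z = 382 with thickness 60, so the top is 382 + 60 = 442 mm.


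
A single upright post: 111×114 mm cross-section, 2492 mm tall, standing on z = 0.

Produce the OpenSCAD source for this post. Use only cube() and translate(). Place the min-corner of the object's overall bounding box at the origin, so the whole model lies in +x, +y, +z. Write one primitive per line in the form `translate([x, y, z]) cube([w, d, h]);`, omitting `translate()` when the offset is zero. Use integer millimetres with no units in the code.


cube([111, 114, 2492]);


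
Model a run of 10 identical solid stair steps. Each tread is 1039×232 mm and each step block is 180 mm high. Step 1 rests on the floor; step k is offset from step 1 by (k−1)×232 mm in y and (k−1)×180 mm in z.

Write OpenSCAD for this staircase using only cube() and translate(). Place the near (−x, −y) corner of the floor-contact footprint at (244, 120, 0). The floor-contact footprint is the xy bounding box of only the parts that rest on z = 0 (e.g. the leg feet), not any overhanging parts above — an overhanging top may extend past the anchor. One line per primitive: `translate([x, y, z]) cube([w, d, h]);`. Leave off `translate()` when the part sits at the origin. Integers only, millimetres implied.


translate([244, 120, 0]) cube([1039, 232, 180]);
translate([244, 352, 180]) cube([1039, 232, 180]);
translate([244, 584, 360]) cube([1039, 232, 180]);
translate([244, 816, 540]) cube([1039, 232, 180]);
translate([244, 1048, 720]) cube([1039, 232, 180]);
translate([244, 1280, 900]) cube([1039, 232, 180]);
translate([244, 1512, 1080]) cube([1039, 232, 180]);
translate([244, 1744, 1260]) cube([1039, 232, 180]);
translate([244, 1976, 1440]) cube([1039, 232, 180]);
translate([244, 2208, 1620]) cube([1039, 232, 180]);


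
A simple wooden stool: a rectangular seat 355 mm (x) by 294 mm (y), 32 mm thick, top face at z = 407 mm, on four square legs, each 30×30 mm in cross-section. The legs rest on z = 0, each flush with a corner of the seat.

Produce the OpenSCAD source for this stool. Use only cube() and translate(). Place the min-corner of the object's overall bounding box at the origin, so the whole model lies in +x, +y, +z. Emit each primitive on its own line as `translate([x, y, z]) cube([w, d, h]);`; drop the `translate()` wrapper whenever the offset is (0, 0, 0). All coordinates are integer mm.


// leg_h = 407 - 32 = 375
translate([0, 0, 375]) cube([355, 294, 32]);
cube([30, 30, 375]);
translate([325, 0, 0]) cube([30, 30, 375]);
translate([0, 264, 0]) cube([30, 30, 375]);
translate([325, 264, 0]) cube([30, 30, 375]);


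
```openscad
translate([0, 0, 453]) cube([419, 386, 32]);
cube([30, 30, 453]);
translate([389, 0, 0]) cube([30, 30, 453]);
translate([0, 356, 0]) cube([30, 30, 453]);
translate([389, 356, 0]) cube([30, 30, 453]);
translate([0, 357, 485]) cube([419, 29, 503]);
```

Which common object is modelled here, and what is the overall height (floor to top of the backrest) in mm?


A chair. The overall height is 988 mm.

A slab on four corner posts with a tall panel at the back — a chair. The seat slab sits at z = 453 with thickness 32, and the 503 mm backrest starts at the seat top, so the overall height is 453 + 32 + 503 = 988 mm.


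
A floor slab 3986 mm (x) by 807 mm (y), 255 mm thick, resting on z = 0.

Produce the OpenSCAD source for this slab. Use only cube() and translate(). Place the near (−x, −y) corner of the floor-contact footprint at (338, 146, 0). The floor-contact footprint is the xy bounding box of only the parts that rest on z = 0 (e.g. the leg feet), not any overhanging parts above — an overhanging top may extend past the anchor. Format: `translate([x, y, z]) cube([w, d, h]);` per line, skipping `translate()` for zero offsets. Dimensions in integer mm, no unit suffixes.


translate([338, 146, 0]) cube([3986, 807, 255]);


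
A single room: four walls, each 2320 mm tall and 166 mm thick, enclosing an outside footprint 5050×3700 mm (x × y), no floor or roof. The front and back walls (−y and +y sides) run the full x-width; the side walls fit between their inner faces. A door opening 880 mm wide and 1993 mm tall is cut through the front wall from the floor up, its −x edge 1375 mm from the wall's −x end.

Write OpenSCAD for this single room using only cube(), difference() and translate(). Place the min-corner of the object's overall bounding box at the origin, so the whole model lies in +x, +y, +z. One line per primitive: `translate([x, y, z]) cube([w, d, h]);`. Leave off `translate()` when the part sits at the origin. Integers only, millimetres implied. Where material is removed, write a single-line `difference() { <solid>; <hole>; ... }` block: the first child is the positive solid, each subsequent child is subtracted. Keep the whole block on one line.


difference() { cube([5050, 166, 2320]); translate([1375, 0, 0]) cube([880, 166, 1993]); }
translate([0, 3534, 0]) cube([5050, 166, 2320]);
translate([0, 166, 0]) cube([166, 3368, 2320]);
translate([4884, 166, 0]) cube([166, 3368, 2320]);


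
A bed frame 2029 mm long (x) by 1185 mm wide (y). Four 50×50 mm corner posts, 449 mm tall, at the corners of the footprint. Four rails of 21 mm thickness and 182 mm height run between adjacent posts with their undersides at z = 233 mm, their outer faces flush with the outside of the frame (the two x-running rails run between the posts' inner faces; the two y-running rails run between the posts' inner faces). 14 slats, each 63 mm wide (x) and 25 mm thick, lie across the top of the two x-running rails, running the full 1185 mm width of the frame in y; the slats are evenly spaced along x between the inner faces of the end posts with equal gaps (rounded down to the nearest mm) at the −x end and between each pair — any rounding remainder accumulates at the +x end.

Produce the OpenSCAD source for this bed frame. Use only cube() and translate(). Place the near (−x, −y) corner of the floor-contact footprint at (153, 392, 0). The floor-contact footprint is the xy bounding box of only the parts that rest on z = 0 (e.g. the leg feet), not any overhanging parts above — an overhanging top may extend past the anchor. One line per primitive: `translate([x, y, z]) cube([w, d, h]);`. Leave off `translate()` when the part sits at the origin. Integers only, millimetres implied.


translate([153, 392, 0]) cube([50, 50, 449]);
translate([153, 1527, 0]) cube([50, 50, 449]);
translate([2132, 392, 0]) cube([50, 50, 449]);
translate([2132, 1527, 0]) cube([50, 50, 449]);
translate([203, 392, 233]) cube([1929, 21, 182]);
translate([203, 1556, 233]) cube([1929, 21, 182]);
translate([153, 442, 233]) cube([21, 1085, 182]);
translate([2161, 442, 233]) cube([21, 1085, 182]);
translate([272, 392, 415]) cube([63, 1185, 25]);
translate([404, 392, 415]) cube([63, 1185, 25]);
translate([536, 392, 415]) cube([63, 1185, 25]);
translate([668, 392, 415]) cube([63, 1185, 25]);
translate([800, 392, 415]) cube([63, 1185, 25]);
translate([932, 392, 415]) cube([63, 1185, 25]);
translate([1064, 392, 415]) cube([63, 1185, 25]);
translate([1196, 392, 415]) cube([63, 1185, 25]);
translate([1328, 392, 415]) cube([63, 1185, 25]);
translate([1460, 392, 415]) cube([63, 1185, 25]);
translate([1592, 392, 415]) cube([63, 1185, 25]);
translate([1724, 392, 415]) cube([63, 1185, 25]);
translate([1856, 392, 415]) cube([63, 1185, 25]);
translate([1988, 392, 415]) cube([63, 1185, 25]);


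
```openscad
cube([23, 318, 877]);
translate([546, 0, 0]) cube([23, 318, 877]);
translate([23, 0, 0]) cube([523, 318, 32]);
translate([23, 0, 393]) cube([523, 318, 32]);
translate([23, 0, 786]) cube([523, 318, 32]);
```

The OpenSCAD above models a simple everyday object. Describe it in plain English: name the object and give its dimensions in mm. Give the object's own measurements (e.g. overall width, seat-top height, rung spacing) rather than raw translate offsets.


An open bookshelf. Two side panels, each 23 mm thick, 318 mm deep and 877 mm tall, stand 569 mm apart (outside-to-outside). Between them sit 3 shelves, each 32 mm thick and 318 mm deep, spanning the full gap between the sides. The bottom shelf rests on the floor (its underside at z = 0) and the clear gap between one shelf's top and the next shelf's underside is 361 mm.


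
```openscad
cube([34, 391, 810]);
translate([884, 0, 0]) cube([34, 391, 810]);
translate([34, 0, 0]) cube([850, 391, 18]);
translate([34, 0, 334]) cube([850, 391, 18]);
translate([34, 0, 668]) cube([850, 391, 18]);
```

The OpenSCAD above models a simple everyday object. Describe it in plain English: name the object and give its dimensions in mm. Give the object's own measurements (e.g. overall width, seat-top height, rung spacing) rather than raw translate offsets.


An open bookshelf. Two side panels, each 34 mm thick, 391 mm deep and 810 mm tall, stand 918 mm apart (outside-to-outside). Between them sit 3 shelves, each 18 mm thick and 391 mm deep, spanning the full gap between the sides. The bottom shelf rests on the floor (its underside at z = 0) and the clear gap between one shelf's top and the next shelf's underside is 316 mm.


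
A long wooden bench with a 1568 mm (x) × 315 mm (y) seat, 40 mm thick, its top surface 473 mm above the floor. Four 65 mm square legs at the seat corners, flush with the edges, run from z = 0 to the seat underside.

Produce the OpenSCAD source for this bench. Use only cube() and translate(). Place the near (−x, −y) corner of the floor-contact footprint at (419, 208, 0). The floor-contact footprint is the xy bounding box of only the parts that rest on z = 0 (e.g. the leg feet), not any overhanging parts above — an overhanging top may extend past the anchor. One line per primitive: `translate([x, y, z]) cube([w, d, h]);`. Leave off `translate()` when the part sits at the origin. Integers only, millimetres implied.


translate([419, 208, 433]) cube([1568, 315, 40]);
translate([419, 208, 0]) cube([65, 65, 433]);
translate([419, 458, 0]) cube([65, 65, 433]);
translate([1922, 208, 0]) cube([65, 65, 433]);
translate([1922, 458, 0]) cube([65, 65, 433]);


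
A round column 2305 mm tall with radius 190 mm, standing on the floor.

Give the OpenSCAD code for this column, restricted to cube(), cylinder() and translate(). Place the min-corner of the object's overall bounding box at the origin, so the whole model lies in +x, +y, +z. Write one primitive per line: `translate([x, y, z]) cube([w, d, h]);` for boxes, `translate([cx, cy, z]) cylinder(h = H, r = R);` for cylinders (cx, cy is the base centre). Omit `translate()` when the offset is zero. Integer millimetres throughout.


translate([190, 190, 0]) cylinder(h = 2305, r = 190);


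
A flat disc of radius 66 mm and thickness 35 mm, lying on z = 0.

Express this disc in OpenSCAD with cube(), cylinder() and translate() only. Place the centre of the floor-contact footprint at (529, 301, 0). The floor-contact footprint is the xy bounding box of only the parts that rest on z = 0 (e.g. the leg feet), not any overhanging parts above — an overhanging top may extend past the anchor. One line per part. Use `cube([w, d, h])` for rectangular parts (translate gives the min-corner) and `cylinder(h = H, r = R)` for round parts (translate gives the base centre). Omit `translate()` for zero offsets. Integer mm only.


translate([529, 301, 0]) cylinder(h = 35, r = 66);


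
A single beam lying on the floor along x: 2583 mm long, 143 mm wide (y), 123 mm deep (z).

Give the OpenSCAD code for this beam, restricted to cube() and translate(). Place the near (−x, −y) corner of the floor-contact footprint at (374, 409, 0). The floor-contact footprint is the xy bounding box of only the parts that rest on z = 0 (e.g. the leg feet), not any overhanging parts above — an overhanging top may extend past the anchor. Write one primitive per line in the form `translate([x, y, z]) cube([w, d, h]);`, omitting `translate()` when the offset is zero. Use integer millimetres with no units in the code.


translate([374, 409, 0]) cube([2583, 143, 123]);


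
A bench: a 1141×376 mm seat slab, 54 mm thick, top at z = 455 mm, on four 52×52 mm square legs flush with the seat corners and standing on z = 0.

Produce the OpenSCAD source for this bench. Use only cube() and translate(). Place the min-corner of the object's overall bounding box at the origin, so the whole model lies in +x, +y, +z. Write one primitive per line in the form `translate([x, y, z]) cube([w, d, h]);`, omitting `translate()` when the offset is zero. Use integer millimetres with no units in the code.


translate([0, 0, 401]) cube([1141, 376, 54]);
cube([52, 52, 401]);
translate([0, 324, 0]) cube([52, 52, 401]);
translate([1089, 0, 0]) cube([52, 52, 401]);
translate([1089, 324, 0]) cube([52, 52, 401]);


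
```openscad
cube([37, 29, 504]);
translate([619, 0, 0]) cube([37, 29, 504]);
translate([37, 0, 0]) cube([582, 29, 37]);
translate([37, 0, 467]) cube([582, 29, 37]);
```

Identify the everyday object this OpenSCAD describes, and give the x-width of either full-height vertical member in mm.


A picture frame. The border width is 37 mm.

Four thin pieces enclosing a rectangular opening — a picture frame. The two full-height stiles are 504 mm tall; the top rail sits at z = 467 and is 37 mm tall, so the border above the opening is 504 − 467 = 37 mm, matching the stile x-width.


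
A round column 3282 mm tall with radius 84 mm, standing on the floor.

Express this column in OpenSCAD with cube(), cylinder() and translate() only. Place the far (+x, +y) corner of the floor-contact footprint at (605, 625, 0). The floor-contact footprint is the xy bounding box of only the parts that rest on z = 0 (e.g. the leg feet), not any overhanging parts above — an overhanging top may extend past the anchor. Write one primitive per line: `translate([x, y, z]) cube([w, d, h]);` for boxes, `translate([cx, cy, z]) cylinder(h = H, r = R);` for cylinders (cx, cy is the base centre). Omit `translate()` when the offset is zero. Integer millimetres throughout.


translate([521, 541, 0]) cylinder(h = 3282, r = 84);


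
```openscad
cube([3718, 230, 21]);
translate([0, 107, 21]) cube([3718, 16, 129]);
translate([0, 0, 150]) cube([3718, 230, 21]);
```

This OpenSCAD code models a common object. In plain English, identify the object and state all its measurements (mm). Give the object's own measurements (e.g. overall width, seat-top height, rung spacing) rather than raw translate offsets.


An I-beam lying along x, 3718 mm long. Overall section height 171 mm. Two flanges 230 mm wide (y) and 21 mm thick, one on the floor and one at the top; a web 16 mm thick runs between them, centred on the flange width.


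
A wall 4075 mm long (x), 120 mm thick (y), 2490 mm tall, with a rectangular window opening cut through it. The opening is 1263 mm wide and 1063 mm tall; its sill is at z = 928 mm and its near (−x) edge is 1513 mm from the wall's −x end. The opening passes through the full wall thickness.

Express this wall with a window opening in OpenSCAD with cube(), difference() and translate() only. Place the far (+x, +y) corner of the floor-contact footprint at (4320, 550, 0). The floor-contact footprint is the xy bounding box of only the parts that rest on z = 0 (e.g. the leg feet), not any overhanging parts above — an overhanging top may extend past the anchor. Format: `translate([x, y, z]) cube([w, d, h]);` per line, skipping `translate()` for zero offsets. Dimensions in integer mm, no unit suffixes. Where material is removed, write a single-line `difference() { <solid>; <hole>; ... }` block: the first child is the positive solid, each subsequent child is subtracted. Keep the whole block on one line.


difference() { translate([245, 430, 0]) cube([4075, 120, 2490]); translate([1758, 430, 928]) cube([1263, 120, 1063]); }


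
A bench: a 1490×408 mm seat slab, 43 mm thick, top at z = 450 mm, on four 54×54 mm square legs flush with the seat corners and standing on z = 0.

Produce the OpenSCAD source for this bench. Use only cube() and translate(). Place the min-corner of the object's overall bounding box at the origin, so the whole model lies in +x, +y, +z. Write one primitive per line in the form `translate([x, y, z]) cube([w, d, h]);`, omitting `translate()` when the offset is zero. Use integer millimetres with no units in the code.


translate([0, 0, 407]) cube([1490, 408, 43]);
cube([54, 54, 407]);
translate([0, 354, 0]) cube([54, 54, 407]);
translate([1436, 0, 0]) cube([54, 54, 407]);
translate([1436, 354, 0]) cube([54, 54, 407]);


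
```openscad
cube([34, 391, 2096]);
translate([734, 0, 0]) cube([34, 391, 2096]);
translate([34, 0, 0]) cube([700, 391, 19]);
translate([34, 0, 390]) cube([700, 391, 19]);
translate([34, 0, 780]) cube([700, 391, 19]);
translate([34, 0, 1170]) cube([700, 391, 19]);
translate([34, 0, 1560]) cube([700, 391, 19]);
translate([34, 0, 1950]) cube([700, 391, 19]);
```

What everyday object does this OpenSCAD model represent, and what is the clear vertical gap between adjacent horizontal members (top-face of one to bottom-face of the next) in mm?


A bookshelf. The clear shelf gap is 371 mm.

Two tall side panels with 6 horizontal boards between them — a bookshelf. The first two shelf undersides are at z = 0 and z = 390; with shelf thickness 19, the clear gap is 390 − 0 − 19 = 371 mm.


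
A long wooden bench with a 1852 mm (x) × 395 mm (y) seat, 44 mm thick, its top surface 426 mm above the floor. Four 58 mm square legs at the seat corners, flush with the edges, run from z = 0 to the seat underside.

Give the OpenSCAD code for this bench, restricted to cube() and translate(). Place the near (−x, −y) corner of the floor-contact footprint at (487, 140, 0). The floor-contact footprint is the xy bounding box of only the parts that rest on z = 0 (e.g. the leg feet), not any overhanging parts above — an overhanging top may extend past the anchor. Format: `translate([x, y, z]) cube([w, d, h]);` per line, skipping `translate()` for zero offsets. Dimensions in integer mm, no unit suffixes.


// leg_h = 426 − 44 = 382
translate([487, 140, 382]) cube([1852, 395, 44]);
translate([487, 140, 0]) cube([58, 58, 382]);
translate([487, 477, 0]) cube([58, 58, 382]);
translate([2281, 140, 0]) cube([58, 58, 382]);
translate([2281, 477, 0]) cube([58, 58, 382]);


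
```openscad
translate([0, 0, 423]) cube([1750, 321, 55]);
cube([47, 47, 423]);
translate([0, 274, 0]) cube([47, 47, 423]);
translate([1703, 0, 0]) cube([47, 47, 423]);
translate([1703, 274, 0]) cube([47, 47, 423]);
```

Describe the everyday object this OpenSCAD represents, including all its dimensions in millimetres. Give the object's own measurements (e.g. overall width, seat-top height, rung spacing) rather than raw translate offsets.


A bench: a 1750×321 mm seat slab, 55 mm thick, top at z = 478 mm, on four 47×47 mm square legs flush with the seat corners and standing on z = 0.


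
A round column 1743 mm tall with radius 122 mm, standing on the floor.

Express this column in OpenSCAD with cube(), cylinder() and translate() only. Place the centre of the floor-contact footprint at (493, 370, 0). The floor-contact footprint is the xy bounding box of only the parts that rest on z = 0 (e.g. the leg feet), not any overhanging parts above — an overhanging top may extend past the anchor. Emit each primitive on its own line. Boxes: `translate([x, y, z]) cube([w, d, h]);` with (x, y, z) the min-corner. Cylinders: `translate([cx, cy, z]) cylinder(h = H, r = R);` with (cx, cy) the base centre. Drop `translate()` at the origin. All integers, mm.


translate([493, 370, 0]) cylinder(h = 1743, r = 122);


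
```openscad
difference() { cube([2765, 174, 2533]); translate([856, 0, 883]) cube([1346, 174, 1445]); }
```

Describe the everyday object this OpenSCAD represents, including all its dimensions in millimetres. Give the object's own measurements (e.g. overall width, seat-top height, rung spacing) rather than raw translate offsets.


A wall 2765 mm long (x), 174 mm thick (y), 2533 mm tall, with a rectangular window opening cut through it. The opening is 1346 mm wide and 1445 mm tall; its sill is at z = 883 mm and its near (−x) edge is 856 mm from the wall's −x end. The opening passes through the full wall thickness.


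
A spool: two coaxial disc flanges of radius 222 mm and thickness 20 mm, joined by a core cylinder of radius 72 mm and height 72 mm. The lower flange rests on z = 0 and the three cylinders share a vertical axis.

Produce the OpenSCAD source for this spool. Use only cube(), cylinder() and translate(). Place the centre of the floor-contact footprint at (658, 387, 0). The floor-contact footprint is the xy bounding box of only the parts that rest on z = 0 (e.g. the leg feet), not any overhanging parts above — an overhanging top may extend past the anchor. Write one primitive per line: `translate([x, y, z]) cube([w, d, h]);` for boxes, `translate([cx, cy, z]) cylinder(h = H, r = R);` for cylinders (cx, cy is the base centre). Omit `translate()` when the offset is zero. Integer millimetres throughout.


translate([658, 387, 0]) cylinder(h = 20, r = 222);
translate([658, 387, 20]) cylinder(h = 72, r = 72);
translate([658, 387, 92]) cylinder(h = 20, r = 222);


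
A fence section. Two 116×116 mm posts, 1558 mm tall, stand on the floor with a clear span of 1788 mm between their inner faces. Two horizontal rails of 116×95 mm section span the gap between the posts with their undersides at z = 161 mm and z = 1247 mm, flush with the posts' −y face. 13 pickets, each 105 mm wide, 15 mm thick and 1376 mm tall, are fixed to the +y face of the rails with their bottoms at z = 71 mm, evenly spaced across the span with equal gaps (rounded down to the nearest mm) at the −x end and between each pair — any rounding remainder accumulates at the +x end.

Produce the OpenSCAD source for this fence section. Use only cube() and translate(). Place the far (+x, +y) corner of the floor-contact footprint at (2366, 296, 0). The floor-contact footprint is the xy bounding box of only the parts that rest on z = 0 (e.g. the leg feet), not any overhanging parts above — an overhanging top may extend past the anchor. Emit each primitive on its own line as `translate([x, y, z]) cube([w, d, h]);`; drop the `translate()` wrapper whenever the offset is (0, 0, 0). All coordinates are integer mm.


translate([346, 180, 0]) cube([116, 116, 1558]);
translate([2250, 180, 0]) cube([116, 116, 1558]);
translate([462, 180, 161]) cube([1788, 116, 95]);
translate([462, 180, 1247]) cube([1788, 116, 95]);
translate([492, 296, 71]) cube([105, 15, 1376]);
translate([627, 296, 71]) cube([105, 15, 1376]);
translate([762, 296, 71]) cube([105, 15, 1376]);
translate([897, 296, 71]) cube([105, 15, 1376]);
translate([1032, 296, 71]) cube([105, 15, 1376]);
translate([1167, 296, 71]) cube([105, 15, 1376]);
translate([1302, 296, 71]) cube([105, 15, 1376]);
translate([1437, 296, 71]) cube([105, 15, 1376]);
translate([1572, 296, 71]) cube([105, 15, 1376]);
translate([1707, 296, 71]) cube([105, 15, 1376]);
translate([1842, 296, 71]) cube([105, 15, 1376]);
translate([1977, 296, 71]) cube([105, 15, 1376]);
translate([2112, 296, 71]) cube([105, 15, 1376]);


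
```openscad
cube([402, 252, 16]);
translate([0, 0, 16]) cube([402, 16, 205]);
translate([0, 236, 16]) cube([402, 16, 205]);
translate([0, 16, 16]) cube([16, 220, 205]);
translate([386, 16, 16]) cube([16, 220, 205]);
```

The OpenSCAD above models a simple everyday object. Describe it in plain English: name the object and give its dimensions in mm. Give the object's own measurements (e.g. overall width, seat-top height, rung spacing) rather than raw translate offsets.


An open-topped rectangular box: outside dimensions 402×252×221 mm, with a uniform wall and base thickness of 16 mm. The base is a full 402×252 slab on the floor; four walls sit on top of the base. The front and back walls (the −y and +y sides) span the full width; the two side walls fit between them.


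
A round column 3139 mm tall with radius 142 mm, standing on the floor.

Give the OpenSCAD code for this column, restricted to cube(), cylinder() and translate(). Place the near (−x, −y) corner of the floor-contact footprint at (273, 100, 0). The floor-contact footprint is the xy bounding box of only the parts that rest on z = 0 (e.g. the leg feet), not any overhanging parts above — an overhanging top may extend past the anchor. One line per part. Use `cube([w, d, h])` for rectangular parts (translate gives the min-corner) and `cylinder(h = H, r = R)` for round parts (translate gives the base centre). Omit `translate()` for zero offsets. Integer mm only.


translate([415, 242, 0]) cylinder(h = 3139, r = 142);


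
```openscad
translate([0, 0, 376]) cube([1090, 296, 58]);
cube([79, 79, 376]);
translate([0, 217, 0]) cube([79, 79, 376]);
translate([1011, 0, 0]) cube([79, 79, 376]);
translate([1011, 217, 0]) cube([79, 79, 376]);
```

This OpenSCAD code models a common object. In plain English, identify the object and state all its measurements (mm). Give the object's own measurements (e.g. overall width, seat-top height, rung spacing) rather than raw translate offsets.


A long wooden bench with a 1090 mm (x) × 296 mm (y) seat, 58 mm thick, its top surface 434 mm above the floor. Four 79 mm square legs at the seat corners, flush with the edges, run from z = 0 to the seat underside.


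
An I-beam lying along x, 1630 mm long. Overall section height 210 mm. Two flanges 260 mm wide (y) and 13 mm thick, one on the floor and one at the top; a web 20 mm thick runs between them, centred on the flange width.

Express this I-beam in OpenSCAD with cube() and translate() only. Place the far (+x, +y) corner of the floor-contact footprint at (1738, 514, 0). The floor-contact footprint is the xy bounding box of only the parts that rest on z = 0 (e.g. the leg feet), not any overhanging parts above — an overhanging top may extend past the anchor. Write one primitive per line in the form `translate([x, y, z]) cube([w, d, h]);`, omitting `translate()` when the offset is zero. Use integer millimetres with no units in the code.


translate([108, 254, 0]) cube([1630, 260, 13]);
translate([108, 374, 13]) cube([1630, 20, 184]);
translate([108, 254, 197]) cube([1630, 260, 13]);


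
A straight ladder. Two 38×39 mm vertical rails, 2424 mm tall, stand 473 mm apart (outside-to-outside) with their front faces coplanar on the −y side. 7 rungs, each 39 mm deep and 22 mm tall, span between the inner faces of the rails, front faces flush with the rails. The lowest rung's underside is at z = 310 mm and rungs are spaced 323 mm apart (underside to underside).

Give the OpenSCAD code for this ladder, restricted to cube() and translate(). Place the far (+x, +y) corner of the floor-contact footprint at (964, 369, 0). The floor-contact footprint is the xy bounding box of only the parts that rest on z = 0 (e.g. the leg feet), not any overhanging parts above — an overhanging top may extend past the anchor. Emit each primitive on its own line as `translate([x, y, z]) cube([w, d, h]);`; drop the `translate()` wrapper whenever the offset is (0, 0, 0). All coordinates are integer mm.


translate([491, 330, 0]) cube([38, 39, 2424]);
translate([926, 330, 0]) cube([38, 39, 2424]);
translate([529, 330, 310]) cube([397, 39, 22]);
translate([529, 330, 633]) cube([397, 39, 22]);
translate([529, 330, 956]) cube([397, 39, 22]);
translate([529, 330, 1279]) cube([397, 39, 22]);
translate([529, 330, 1602]) cube([397, 39, 22]);
translate([529, 330, 1925]) cube([397, 39, 22]);
translate([529, 330, 2248]) cube([397, 39, 22]);


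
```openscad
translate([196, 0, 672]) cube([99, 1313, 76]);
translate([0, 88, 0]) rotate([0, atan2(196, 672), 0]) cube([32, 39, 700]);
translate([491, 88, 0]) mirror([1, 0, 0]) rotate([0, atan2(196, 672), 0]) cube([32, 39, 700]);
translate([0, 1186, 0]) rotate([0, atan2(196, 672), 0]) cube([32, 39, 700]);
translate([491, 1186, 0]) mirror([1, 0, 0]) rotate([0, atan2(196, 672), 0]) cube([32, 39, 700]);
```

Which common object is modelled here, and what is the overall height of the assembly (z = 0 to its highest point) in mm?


A sawhorse. The overall height is 748 mm.

A beam across two mirrored pairs of raked legs — a sawhorse. The beam's underside is at z = 672 (matching the legs' vertical rise in atan2(196, 672)) and the beam is 76 mm tall, so its top is at 672 + 76 = 748 mm. The raked legs top out at the beam's underside, so that is the highest point.


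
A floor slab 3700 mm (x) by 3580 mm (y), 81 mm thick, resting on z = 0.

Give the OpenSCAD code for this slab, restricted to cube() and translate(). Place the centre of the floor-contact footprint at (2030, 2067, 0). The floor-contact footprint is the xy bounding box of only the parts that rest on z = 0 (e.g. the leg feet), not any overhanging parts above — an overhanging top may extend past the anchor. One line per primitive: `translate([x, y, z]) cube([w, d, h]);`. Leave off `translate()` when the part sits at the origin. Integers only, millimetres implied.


translate([180, 277, 0]) cube([3700, 3580, 81]);


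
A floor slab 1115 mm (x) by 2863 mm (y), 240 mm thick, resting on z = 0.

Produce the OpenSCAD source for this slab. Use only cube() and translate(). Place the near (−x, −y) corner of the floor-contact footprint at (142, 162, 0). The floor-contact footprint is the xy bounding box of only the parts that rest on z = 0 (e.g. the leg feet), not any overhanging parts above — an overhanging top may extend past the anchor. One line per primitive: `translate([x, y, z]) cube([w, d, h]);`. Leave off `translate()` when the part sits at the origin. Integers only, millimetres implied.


translate([142, 162, 0]) cube([1115, 2863, 240]);


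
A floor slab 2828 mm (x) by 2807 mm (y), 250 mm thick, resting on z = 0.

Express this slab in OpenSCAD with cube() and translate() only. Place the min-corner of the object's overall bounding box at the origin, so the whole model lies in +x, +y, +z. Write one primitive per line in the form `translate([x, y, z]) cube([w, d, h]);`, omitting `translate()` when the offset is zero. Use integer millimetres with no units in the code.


cube([2828, 2807, 250]);


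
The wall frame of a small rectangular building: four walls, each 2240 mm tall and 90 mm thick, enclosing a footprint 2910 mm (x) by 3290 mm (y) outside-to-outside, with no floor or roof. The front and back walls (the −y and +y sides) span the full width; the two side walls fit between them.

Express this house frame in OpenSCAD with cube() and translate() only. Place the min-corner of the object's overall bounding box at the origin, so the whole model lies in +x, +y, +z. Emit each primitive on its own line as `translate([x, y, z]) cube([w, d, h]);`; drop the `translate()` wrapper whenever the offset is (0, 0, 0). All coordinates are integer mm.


cube([2910, 90, 2240]);
translate([0, 3200, 0]) cube([2910, 90, 2240]);
translate([0, 90, 0]) cube([90, 3110, 2240]);
translate([2820, 90, 0]) cube([90, 3110, 2240]);


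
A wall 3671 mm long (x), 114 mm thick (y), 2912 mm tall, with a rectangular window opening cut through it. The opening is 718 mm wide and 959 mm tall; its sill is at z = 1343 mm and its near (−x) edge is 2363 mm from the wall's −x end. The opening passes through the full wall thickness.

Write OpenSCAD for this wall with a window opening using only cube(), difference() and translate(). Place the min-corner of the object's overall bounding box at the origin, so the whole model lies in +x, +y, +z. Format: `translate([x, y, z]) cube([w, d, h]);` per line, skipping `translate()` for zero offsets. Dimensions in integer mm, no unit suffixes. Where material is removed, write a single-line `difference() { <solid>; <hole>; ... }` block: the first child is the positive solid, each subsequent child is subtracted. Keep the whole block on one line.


difference() { cube([3671, 114, 2912]); translate([2363, 0, 1343]) cube([718, 114, 959]); }


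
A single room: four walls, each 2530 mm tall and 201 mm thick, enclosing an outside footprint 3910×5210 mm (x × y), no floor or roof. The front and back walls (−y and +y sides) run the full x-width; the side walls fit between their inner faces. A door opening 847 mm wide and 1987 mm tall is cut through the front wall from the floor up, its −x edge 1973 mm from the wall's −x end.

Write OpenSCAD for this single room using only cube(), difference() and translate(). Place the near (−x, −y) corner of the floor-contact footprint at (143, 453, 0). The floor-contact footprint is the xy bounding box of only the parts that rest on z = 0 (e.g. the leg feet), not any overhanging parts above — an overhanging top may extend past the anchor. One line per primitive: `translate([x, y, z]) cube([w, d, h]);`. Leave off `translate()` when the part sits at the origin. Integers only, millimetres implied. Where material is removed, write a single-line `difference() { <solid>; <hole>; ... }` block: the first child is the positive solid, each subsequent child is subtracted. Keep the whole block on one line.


difference() { translate([143, 453, 0]) cube([3910, 201, 2530]); translate([2116, 453, 0]) cube([847, 201, 1987]); }
translate([143, 5462, 0]) cube([3910, 201, 2530]);
translate([143, 654, 0]) cube([201, 4808, 2530]);
translate([3852, 654, 0]) cube([201, 4808, 2530]);


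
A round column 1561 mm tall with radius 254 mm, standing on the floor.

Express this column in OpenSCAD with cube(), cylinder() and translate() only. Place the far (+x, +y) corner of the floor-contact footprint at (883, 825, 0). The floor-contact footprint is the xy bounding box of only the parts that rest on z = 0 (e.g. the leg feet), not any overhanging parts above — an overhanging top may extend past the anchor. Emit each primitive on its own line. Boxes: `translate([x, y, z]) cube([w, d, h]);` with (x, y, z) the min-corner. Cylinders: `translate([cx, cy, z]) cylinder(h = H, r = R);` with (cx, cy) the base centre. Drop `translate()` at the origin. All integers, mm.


translate([629, 571, 0]) cylinder(h = 1561, r = 254);


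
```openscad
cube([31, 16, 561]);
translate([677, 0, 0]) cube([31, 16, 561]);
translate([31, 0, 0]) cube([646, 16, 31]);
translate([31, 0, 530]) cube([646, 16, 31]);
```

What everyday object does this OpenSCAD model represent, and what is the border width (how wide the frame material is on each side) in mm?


A picture frame. The border width is 31 mm.

Four thin pieces enclosing a rectangular opening — a picture frame. The two full-height stiles are 561 mm tall; the top rail sits at z = 530 and is 31 mm tall, so the border above the opening is 561 − 530 = 31 mm, matching the stile x-width.


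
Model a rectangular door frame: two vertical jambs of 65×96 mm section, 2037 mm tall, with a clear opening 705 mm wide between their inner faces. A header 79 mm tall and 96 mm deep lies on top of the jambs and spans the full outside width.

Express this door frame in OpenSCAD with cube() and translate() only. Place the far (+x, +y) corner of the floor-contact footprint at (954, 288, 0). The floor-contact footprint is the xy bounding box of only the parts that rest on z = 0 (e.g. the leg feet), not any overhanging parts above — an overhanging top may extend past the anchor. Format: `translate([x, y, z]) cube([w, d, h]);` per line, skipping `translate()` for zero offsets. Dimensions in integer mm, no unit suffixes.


translate([119, 192, 0]) cube([65, 96, 2037]);
translate([889, 192, 0]) cube([65, 96, 2037]);
translate([119, 192, 2037]) cube([835, 96, 79]);


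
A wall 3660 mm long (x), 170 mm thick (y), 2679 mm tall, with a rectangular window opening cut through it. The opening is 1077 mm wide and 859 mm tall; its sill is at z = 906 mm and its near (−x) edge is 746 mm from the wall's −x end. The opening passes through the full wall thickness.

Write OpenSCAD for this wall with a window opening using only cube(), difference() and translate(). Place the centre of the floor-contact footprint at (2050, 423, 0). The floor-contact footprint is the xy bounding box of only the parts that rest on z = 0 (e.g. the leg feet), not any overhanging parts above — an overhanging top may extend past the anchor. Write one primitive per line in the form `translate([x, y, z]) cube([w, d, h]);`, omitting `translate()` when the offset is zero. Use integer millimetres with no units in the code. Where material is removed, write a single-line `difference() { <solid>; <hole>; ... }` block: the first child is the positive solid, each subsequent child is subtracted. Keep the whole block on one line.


difference() { translate([220, 338, 0]) cube([3660, 170, 2679]); translate([966, 338, 906]) cube([1077, 170, 859]); }


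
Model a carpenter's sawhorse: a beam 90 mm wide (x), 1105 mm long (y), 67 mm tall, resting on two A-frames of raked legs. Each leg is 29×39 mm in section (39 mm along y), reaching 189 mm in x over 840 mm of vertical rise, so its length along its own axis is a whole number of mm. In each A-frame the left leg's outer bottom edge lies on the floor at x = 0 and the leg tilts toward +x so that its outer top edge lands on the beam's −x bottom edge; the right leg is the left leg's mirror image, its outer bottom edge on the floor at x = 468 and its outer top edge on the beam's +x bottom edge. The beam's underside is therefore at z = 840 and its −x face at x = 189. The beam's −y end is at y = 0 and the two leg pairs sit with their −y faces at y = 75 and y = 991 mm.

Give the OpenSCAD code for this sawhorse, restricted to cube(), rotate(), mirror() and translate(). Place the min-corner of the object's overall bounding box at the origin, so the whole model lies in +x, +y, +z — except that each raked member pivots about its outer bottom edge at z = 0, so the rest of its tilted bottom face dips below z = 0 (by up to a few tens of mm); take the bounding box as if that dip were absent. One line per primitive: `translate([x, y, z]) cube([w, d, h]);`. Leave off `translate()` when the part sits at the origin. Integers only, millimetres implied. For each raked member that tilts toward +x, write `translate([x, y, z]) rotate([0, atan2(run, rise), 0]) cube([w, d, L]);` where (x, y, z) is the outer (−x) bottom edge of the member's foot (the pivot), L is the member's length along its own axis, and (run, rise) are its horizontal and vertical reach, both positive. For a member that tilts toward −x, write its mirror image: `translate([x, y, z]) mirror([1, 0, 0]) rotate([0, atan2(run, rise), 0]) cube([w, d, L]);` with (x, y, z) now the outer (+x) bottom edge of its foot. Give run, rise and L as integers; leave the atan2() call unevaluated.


translate([189, 0, 840]) cube([90, 1105, 67]);
translate([0, 75, 0]) rotate([0, atan2(189, 840), 0]) cube([29, 39, 861]);
translate([468, 75, 0]) mirror([1, 0, 0]) rotate([0, atan2(189, 840), 0]) cube([29, 39, 861]);
translate([0, 991, 0]) rotate([0, atan2(189, 840), 0]) cube([29, 39, 861]);
translate([468, 991, 0]) mirror([1, 0, 0]) rotate([0, atan2(189, 840), 0]) cube([29, 39, 861]);
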